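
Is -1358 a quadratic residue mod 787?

(-1358/787)
  = (216/787)    [-1358 ≡ 216 mod 787]
  = -(27/787)    [787 ≡ 3 mod 8 ⇒ (2/787)^3 = -1]
  = (787/27)    [QR: both ≡ 3 mod 4, sign flips]
  = (4/27)    [787 ≡ 4 mod 27]
  = (1/27)    [27 ≡ 3 mod 8 ⇒ (2/27)^2 = +1]
  = 1    [(1/27) = 1]
The Legendre symbol is 1, so x^2 ≡ -1358 (mod 787) has solution.

yes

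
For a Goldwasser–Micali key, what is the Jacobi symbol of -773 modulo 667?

-1

(-773/667)
  = (561/667)    [-773 ≡ 561 mod 667]
  = (667/561)    [QR: 561 ≡ 1 mod 4, sign kept]
  = (106/561)    [667 ≡ 106 mod 561]
  = (53/561)    [561 ≡ 1 mod 8 ⇒ (2/561) = +1]
  = (561/53)    [QR: 53 ≡ 1 mod 4, sign kept]
  = (31/53)    [561 ≡ 31 mod 53]
  = (53/31)    [QR: 53 ≡ 1 mod 4, sign kept]
  = (22/31)    [53 ≡ 22 mod 31]
  = (11/31)    [31 ≡ 7 mod 8 ⇒ (2/31) = +1]
  = -(31/11)    [QR: both ≡ 3 mod 4, sign flips]
  = -(9/11)    [31 ≡ 9 mod 11]
  = -(11/9)    [QR: 9 ≡ 1 mod 4, sign kept]
  = -(2/9)    [11 ≡ 2 mod 9]
  = -(1/9)    [9 ≡ 1 mod 8 ⇒ (2/9) = +1]
  = -1    [(1/9) = 1]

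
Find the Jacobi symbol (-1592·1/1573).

By multiplicativity, (-1592·1/1573) = (-1592/1573)·(1/1573).
First factor (-1592/1573):
(-1592/1573)
  = (1554/1573)    [-1592 ≡ 1554 mod 1573]
  = -(777/1573)    [1573 ≡ 5 mod 8 ⇒ (2/1573) = -1]
  = -(1573/777)    [QR: 777 ≡ 1 mod 4, sign kept]
  = -(19/777)    [1573 ≡ 19 mod 777]
  = -(777/19)    [QR: 777 ≡ 1 mod 4, sign kept]
  = -(17/19)    [777 ≡ 17 mod 19]
  = -(19/17)    [QR: 17 ≡ 1 mod 4, sign kept]
  = -(2/17)    [19 ≡ 2 mod 17]
  = -(1/17)    [17 ≡ 1 mod 8 ⇒ (2/17) = +1]
  = -1    [(1/17) = 1]
Second factor (1/1573):
(1/1573)
  = 1    [(1/1573) = 1]
Product: (-1)·(1) = -1.

-1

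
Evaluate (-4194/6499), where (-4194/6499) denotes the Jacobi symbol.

1

(-4194/6499)
  = -(4194/6499)    [6499 ≡ 3 mod 4 ⇒ (-1/6499) = -1]
  = (2097/6499)    [6499 ≡ 3 mod 8 ⇒ (2/6499) = -1]
  = (6499/2097)    [QR: 2097 ≡ 1 mod 4, sign kept]
  = (208/2097)    [6499 ≡ 208 mod 2097]
  = (13/2097)    [2097 ≡ 1 mod 8 ⇒ (2/2097)^4 = +1]
  = (2097/13)    [QR: 13 ≡ 1 mod 4, sign kept]
  = (4/13)    [2097 ≡ 4 mod 13]
  = (1/13)    [13 ≡ 5 mod 8 ⇒ (2/13)^2 = +1]
  = 1    [(1/13) = 1]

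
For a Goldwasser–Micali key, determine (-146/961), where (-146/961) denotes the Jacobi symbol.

1

(-146/961)
  = (815/961)    [-146 ≡ 815 mod 961]
  = (961/815)    [QR: 961 ≡ 1 mod 4, sign kept]
  = (146/815)    [961 ≡ 146 mod 815]
  = (73/815)    [815 ≡ 7 mod 8 ⇒ (2/815) = +1]
  = (815/73)    [QR: 73 ≡ 1 mod 4, sign kept]
  = (12/73)    [815 ≡ 12 mod 73]
  = (3/73)    [73 ≡ 1 mod 8 ⇒ (2/73)^2 = +1]
  = (73/3)    [QR: 73 ≡ 1 mod 4, sign kept]
  = (1/3)    [73 ≡ 1 mod 3]
  = 1    [(1/3) = 1]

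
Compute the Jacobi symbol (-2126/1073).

-1

(-2126/1073)
  = (20/1073)    [-2126 ≡ 20 mod 1073]
  = (5/1073)    [1073 ≡ 1 mod 8 ⇒ (2/1073)^2 = +1]
  = (1073/5)    [QR: 5 ≡ 1 mod 4, sign kept]
  = (3/5)    [1073 ≡ 3 mod 5]
  = (5/3)    [QR: 5 ≡ 1 mod 4, sign kept]
  = (2/3)    [5 ≡ 2 mod 3]
  = -(1/3)    [3 ≡ 3 mod 8 ⇒ (2/3) = -1]
  = -1    [(1/3) = 1]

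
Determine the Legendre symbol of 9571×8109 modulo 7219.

By multiplicativity, (9571·8109 / 7219) = (9571 / 7219)·(8109 / 7219).
First factor (9571 / 7219):
(9571 / 7219)
  = (2352 / 7219)    [9571 ≡ 2352 mod 7219]
  = (147 / 7219)    [7219 ≡ 3 mod 8 ⇒ (2 / 7219)^4 = +1]
  = -(7219 / 147)    [QR: both ≡ 3 mod 4, sign flips]
  = -(16 / 147)    [7219 ≡ 16 mod 147]
  = -(1 / 147)    [147 ≡ 3 mod 8 ⇒ (2 / 147)^4 = +1]
  = -1    [(1 / 147) = 1]
Second factor (8109 / 7219):
(8109 / 7219)
  = (890 / 7219)    [8109 ≡ 890 mod 7219]
  = -(445 / 7219)    [7219 ≡ 3 mod 8 ⇒ (2 / 7219) = -1]
  = -(7219 / 445)    [QR: 445 ≡ 1 mod 4, sign kept]
  = -(99 / 445)    [7219 ≡ 99 mod 445]
  = -(445 / 99)    [QR: 445 ≡ 1 mod 4, sign kept]
  = -(49 / 99)    [445 ≡ 49 mod 99]
  = -(99 / 49)    [QR: 49 ≡ 1 mod 4, sign kept]
  = -(1 / 49)    [99 ≡ 1 mod 49]
  = -1    [(1 / 49) = 1]
Product: (-1)·(-1) = 1.

1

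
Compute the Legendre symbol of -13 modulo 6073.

-1

Reduce the numerator: -13 ≡ 6060 (mod 6073), so (-13/6073) = (6060/6073).
Factor out 2: 6060 = 2^2·1515. Since 6073 ≡ 1 (mod 8), (2/6073) = +1, and (2/6073)^2 = +1. Now have (1515/6073).
6073 ≡ 1 (mod 4), so quadratic reciprocity gives (1515/6073) = (6073/1515). Reduce: 6073 ≡ 13 (mod 1515). Now have (13/1515).
13 ≡ 1 (mod 4), so quadratic reciprocity gives (13/1515) = (1515/13). Reduce: 1515 ≡ 7 (mod 13). Now have (7/13).
13 ≡ 1 (mod 4), so quadratic reciprocity gives (7/13) = (13/7). Reduce: 13 ≡ 6 (mod 7). Now have (6/7).
Factor out 2: 6 = 2·3. Since 7 ≡ 7 (mod 8), (2/7) = +1. Now have (3/7).
Both 3 ≡ 3 and 7 ≡ 3 (mod 4), so reciprocity gives (3/7) = -(7/3). Reduce: 7 ≡ 1 (mod 3). Now have -(1/3).
(1/3) = 1. Collecting the sign factors: -1.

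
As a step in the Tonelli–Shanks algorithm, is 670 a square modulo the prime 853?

Factor out 2: 670 = 2·335. Since 853 ≡ 5 (mod 8), (2/853) = -1. Now have -(335/853).
853 ≡ 1 (mod 4), so quadratic reciprocity gives (335/853) = (853/335). Reduce: 853 ≡ 183 (mod 335). Now have -(183/335).
Both 183 ≡ 3 and 335 ≡ 3 (mod 4), so reciprocity gives (183/335) = -(335/183). Reduce: 335 ≡ 152 (mod 183). Now have (152/183).
Factor out 2: 152 = 2^3·19. Since 183 ≡ 7 (mod 8), (2/183) = +1, and (2/183)^3 = +1. Now have (19/183).
Both 19 ≡ 3 and 183 ≡ 3 (mod 4), so reciprocity gives (19/183) = -(183/19). Reduce: 183 ≡ 12 (mod 19). Now have -(12/19).
Factor out 2: 12 = 2^2·3. Since 19 ≡ 3 (mod 8), (2/19) = -1, and (2/19)^2 = +1. Now have -(3/19).
Both 3 ≡ 3 and 19 ≡ 3 (mod 4), so reciprocity gives (3/19) = -(19/3). Reduce: 19 ≡ 1 (mod 3). Now have (1/3).
(1/3) = 1. Collecting the sign factors: 1.
(670/853) = 1, and 853 is prime, so 670 is a quadratic residue mod 853.

yes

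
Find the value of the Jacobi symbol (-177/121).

(-177/121)
  = (65/121)    [-177 ≡ 65 mod 121]
  = (121/65)    [QR: 65 ≡ 1 mod 4, sign kept]
  = (56/65)    [121 ≡ 56 mod 65]
  = (7/65)    [65 ≡ 1 mod 8 ⇒ (2/65)^3 = +1]
  = (65/7)    [QR: 65 ≡ 1 mod 4, sign kept]
  = (2/7)    [65 ≡ 2 mod 7]
  = (1/7)    [7 ≡ 7 mod 8 ⇒ (2/7) = +1]
  = 1    [(1/7) = 1]

1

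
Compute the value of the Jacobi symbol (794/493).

1

Reduce the numerator: 794 ≡ 301 (mod 493), so (794/493) = (301/493).
301 ≡ 1 (mod 4), so quadratic reciprocity gives (301/493) = (493/301). Reduce: 493 ≡ 192 (mod 301). Now have (192/301).
Factor out 2: 192 = 2^6·3. Since 301 ≡ 5 (mod 8), (2/301) = -1, and (2/301)^6 = +1. Now have (3/301).
301 ≡ 1 (mod 4), so quadratic reciprocity gives (3/301) = (301/3). Reduce: 301 ≡ 1 (mod 3). Now have (1/3).
(1/3) = 1. Collecting the sign factors: 1.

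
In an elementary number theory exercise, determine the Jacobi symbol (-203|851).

(-203|851)
  = (648|851)    [-203 ≡ 648 mod 851]
  = -(81|851)    [851 ≡ 3 mod 8 ⇒ (2|851)^3 = -1]
  = -(851|81)    [QR: 81 ≡ 1 mod 4, sign kept]
  = -(41|81)    [851 ≡ 41 mod 81]
  = -(81|41)    [QR: 41 ≡ 1 mod 4, sign kept]
  = -(40|41)    [81 ≡ 40 mod 41]
  = -(5|41)    [41 ≡ 1 mod 8 ⇒ (2|41)^3 = +1]
  = -(41|5)    [QR: 5 ≡ 1 mod 4, sign kept]
  = -(1|5)    [41 ≡ 1 mod 5]
  = -1    [(1|5) = 1]

-1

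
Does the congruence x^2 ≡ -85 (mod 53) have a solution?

no

(-85/53)
  = (21/53)    [-85 ≡ 21 mod 53]
  = (53/21)    [QR: 21 ≡ 1 mod 4, sign kept]
  = (11/21)    [53 ≡ 11 mod 21]
  = (21/11)    [QR: 21 ≡ 1 mod 4, sign kept]
  = (10/11)    [21 ≡ 10 mod 11]
  = -(5/11)    [11 ≡ 3 mod 8 ⇒ (2/11) = -1]
  = -(11/5)    [QR: 5 ≡ 1 mod 4, sign kept]
  = -(1/5)    [11 ≡ 1 mod 5]
  = -1    [(1/5) = 1]
(-85/53) = -1, and 53 is prime, so -85 is not a quadratic residue mod 53.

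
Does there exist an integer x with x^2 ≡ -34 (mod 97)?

no

(-34|97)
  = (63|97)    [-34 ≡ 63 mod 97]
  = (97|63)    [QR: 97 ≡ 1 mod 4, sign kept]
  = (34|63)    [97 ≡ 34 mod 63]
  = (17|63)    [63 ≡ 7 mod 8 ⇒ (2|63) = +1]
  = (63|17)    [QR: 17 ≡ 1 mod 4, sign kept]
  = (12|17)    [63 ≡ 12 mod 17]
  = (3|17)    [17 ≡ 1 mod 8 ⇒ (2|17)^2 = +1]
  = (17|3)    [QR: 17 ≡ 1 mod 4, sign kept]
  = (2|3)    [17 ≡ 2 mod 3]
  = -(1|3)    [3 ≡ 3 mod 8 ⇒ (2|3) = -1]
  = -1    [(1|3) = 1]
The Legendre symbol is -1, so x^2 ≡ -34 (mod 97) has no solution.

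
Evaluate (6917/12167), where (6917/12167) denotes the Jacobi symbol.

-1

6917 ≡ 1 (mod 4), so quadratic reciprocity gives (6917/12167) = (12167/6917). Reduce: 12167 ≡ 5250 (mod 6917). Now have (5250/6917).
Factor out 2: 5250 = 2·2625. Since 6917 ≡ 5 (mod 8), (2/6917) = -1. Now have -(2625/6917).
2625 ≡ 1 (mod 4), so quadratic reciprocity gives (2625/6917) = (6917/2625). Reduce: 6917 ≡ 1667 (mod 2625). Now have -(1667/2625).
2625 ≡ 1 (mod 4), so quadratic reciprocity gives (1667/2625) = (2625/1667). Reduce: 2625 ≡ 958 (mod 1667). Now have -(958/1667).
Factor out 2: 958 = 2·479. Since 1667 ≡ 3 (mod 8), (2/1667) = -1. Now have (479/1667).
Both 479 ≡ 3 and 1667 ≡ 3 (mod 4), so reciprocity gives (479/1667) = -(1667/479). Reduce: 1667 ≡ 230 (mod 479). Now have -(230/479).
Factor out 2: 230 = 2·115. Since 479 ≡ 7 (mod 8), (2/479) = +1. Now have -(115/479).
Both 115 ≡ 3 and 479 ≡ 3 (mod 4), so reciprocity gives (115/479) = -(479/115). Reduce: 479 ≡ 19 (mod 115). Now have (19/115).
Both 19 ≡ 3 and 115 ≡ 3 (mod 4), so reciprocity gives (19/115) = -(115/19). Reduce: 115 ≡ 1 (mod 19). Now have -(1/19).
(1/19) = 1. Collecting the sign factors: -1.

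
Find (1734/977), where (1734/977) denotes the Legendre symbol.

-1

Reduce the numerator: 1734 ≡ 757 (mod 977), so (1734/977) = (757/977).
757 ≡ 1 (mod 4), so quadratic reciprocity gives (757/977) = (977/757). Reduce: 977 ≡ 220 (mod 757). Now have (220/757).
Factor out 2: 220 = 2^2·55. Since 757 ≡ 5 (mod 8), (2/757) = -1, and (2/757)^2 = +1. Now have (55/757).
757 ≡ 1 (mod 4), so quadratic reciprocity gives (55/757) = (757/55). Reduce: 757 ≡ 42 (mod 55). Now have (42/55).
Factor out 2: 42 = 2·21. Since 55 ≡ 7 (mod 8), (2/55) = +1. Now have (21/55).
21 ≡ 1 (mod 4), so quadratic reciprocity gives (21/55) = (55/21). Reduce: 55 ≡ 13 (mod 21). Now have (13/21).
13 ≡ 1 (mod 4), so quadratic reciprocity gives (13/21) = (21/13). Reduce: 21 ≡ 8 (mod 13). Now have (8/13).
Factor out 2: 8 = 2^3. Since 13 ≡ 5 (mod 8), (2/13) = -1, and (2/13)^3 = -1. Now have -(1/13).
(1/13) = 1. Collecting the sign factors: -1.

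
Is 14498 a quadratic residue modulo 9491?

(14498|9491)
  = (5007|9491)    [14498 ≡ 5007 mod 9491]
  = -(9491|5007)    [QR: both ≡ 3 mod 4, sign flips]
  = -(4484|5007)    [9491 ≡ 4484 mod 5007]
  = -(1121|5007)    [5007 ≡ 7 mod 8 ⇒ (2|5007)^2 = +1]
  = -(5007|1121)    [QR: 1121 ≡ 1 mod 4, sign kept]
  = -(523|1121)    [5007 ≡ 523 mod 1121]
  = -(1121|523)    [QR: 1121 ≡ 1 mod 4, sign kept]
  = -(75|523)    [1121 ≡ 75 mod 523]
  = (523|75)    [QR: both ≡ 3 mod 4, sign flips]
  = (73|75)    [523 ≡ 73 mod 75]
  = (75|73)    [QR: 73 ≡ 1 mod 4, sign kept]
  = (2|73)    [75 ≡ 2 mod 73]
  = (1|73)    [73 ≡ 1 mod 8 ⇒ (2|73) = +1]
  = 1    [(1|73) = 1]
(14498|9491) = 1, and 9491 is prime, so 14498 is a quadratic residue mod 9491.

yes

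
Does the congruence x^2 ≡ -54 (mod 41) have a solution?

(-54/41)
  = (54/41)    [41 ≡ 1 mod 4 ⇒ (-1/41) = +1]
  = (13/41)    [54 ≡ 13 mod 41]
  = (41/13)    [QR: 13 ≡ 1 mod 4, sign kept]
  = (2/13)    [41 ≡ 2 mod 13]
  = -(1/13)    [13 ≡ 5 mod 8 ⇒ (2/13) = -1]
  = -1    [(1/13) = 1]
(-54/41) = -1, and 41 is prime, so -54 is not a quadratic residue mod 41.

no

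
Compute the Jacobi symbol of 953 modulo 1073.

953 ≡ 1 (mod 4), so quadratic reciprocity gives (953/1073) = (1073/953). Reduce: 1073 ≡ 120 (mod 953). Now have (120/953).
Factor out 2: 120 = 2^3·15. Since 953 ≡ 1 (mod 8), (2/953) = +1, and (2/953)^3 = +1. Now have (15/953).
953 ≡ 1 (mod 4), so quadratic reciprocity gives (15/953) = (953/15). Reduce: 953 ≡ 8 (mod 15). Now have (8/15).
Factor out 2: 8 = 2^3. Since 15 ≡ 7 (mod 8), (2/15) = +1, and (2/15)^3 = +1. Now have (1/15).
(1/15) = 1. Collecting the sign factors: 1.

1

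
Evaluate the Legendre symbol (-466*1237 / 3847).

-1

By multiplicativity, (-466·1237 / 3847) = (-466 / 3847)·(1237 / 3847).
First factor (-466 / 3847):
(-466 / 3847)
  = (3381 / 3847)    [-466 ≡ 3381 mod 3847]
  = (3847 / 3381)    [QR: 3381 ≡ 1 mod 4, sign kept]
  = (466 / 3381)    [3847 ≡ 466 mod 3381]
  = -(233 / 3381)    [3381 ≡ 5 mod 8 ⇒ (2 / 3381) = -1]
  = -(3381 / 233)    [QR: 233 ≡ 1 mod 4, sign kept]
  = -(119 / 233)    [3381 ≡ 119 mod 233]
  = -(233 / 119)    [QR: 233 ≡ 1 mod 4, sign kept]
  = -(114 / 119)    [233 ≡ 114 mod 119]
  = -(57 / 119)    [119 ≡ 7 mod 8 ⇒ (2 / 119) = +1]
  = -(119 / 57)    [QR: 57 ≡ 1 mod 4, sign kept]
  = -(5 / 57)    [119 ≡ 5 mod 57]
  = -(57 / 5)    [QR: 5 ≡ 1 mod 4, sign kept]
  = -(2 / 5)    [57 ≡ 2 mod 5]
  = (1 / 5)    [5 ≡ 5 mod 8 ⇒ (2 / 5) = -1]
  = 1    [(1 / 5) = 1]
Second factor (1237 / 3847):
(1237 / 3847)
  = (3847 / 1237)    [QR: 1237 ≡ 1 mod 4, sign kept]
  = (136 / 1237)    [3847 ≡ 136 mod 1237]
  = -(17 / 1237)    [1237 ≡ 5 mod 8 ⇒ (2 / 1237)^3 = -1]
  = -(1237 / 17)    [QR: 17 ≡ 1 mod 4, sign kept]
  = -(13 / 17)    [1237 ≡ 13 mod 17]
  = -(17 / 13)    [QR: 13 ≡ 1 mod 4, sign kept]
  = -(4 / 13)    [17 ≡ 4 mod 13]
  = -(1 / 13)    [13 ≡ 5 mod 8 ⇒ (2 / 13)^2 = +1]
  = -1    [(1 / 13) = 1]
Product: (1)·(-1) = -1.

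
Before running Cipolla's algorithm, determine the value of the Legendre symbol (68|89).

(68|89)
  = (17|89)    [89 ≡ 1 mod 8 ⇒ (2|89)^2 = +1]
  = (89|17)    [QR: 17 ≡ 1 mod 4, sign kept]
  = (4|17)    [89 ≡ 4 mod 17]
  = (1|17)    [17 ≡ 1 mod 8 ⇒ (2|17)^2 = +1]
  = 1    [(1|17) = 1]

1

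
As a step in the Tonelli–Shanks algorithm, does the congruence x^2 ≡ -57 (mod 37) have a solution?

no

(-57/37)
  = (57/37)    [37 ≡ 1 mod 4 ⇒ (-1/37) = +1]
  = (20/37)    [57 ≡ 20 mod 37]
  = (5/37)    [37 ≡ 5 mod 8 ⇒ (2/37)^2 = +1]
  = (37/5)    [QR: 5 ≡ 1 mod 4, sign kept]
  = (2/5)    [37 ≡ 2 mod 5]
  = -(1/5)    [5 ≡ 5 mod 8 ⇒ (2/5) = -1]
  = -1    [(1/5) = 1]
The Legendre symbol is -1, so x^2 ≡ -57 (mod 37) has no solution.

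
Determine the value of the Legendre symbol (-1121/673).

1

(-1121/673)
  = (225/673)    [-1121 ≡ 225 mod 673]
  = (673/225)    [QR: 225 ≡ 1 mod 4, sign kept]
  = (223/225)    [673 ≡ 223 mod 225]
  = (225/223)    [QR: 225 ≡ 1 mod 4, sign kept]
  = (2/223)    [225 ≡ 2 mod 223]
  = (1/223)    [223 ≡ 7 mod 8 ⇒ (2/223) = +1]
  = 1    [(1/223) = 1]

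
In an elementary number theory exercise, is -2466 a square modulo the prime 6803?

(-2466/6803)
  = -(2466/6803)    [6803 ≡ 3 mod 4 ⇒ (-1/6803) = -1]
  = (1233/6803)    [6803 ≡ 3 mod 8 ⇒ (2/6803) = -1]
  = (6803/1233)    [QR: 1233 ≡ 1 mod 4, sign kept]
  = (638/1233)    [6803 ≡ 638 mod 1233]
  = (319/1233)    [1233 ≡ 1 mod 8 ⇒ (2/1233) = +1]
  = (1233/319)    [QR: 1233 ≡ 1 mod 4, sign kept]
  = (276/319)    [1233 ≡ 276 mod 319]
  = (69/319)    [319 ≡ 7 mod 8 ⇒ (2/319)^2 = +1]
  = (319/69)    [QR: 69 ≡ 1 mod 4, sign kept]
  = (43/69)    [319 ≡ 43 mod 69]
  = (69/43)    [QR: 69 ≡ 1 mod 4, sign kept]
  = (26/43)    [69 ≡ 26 mod 43]
  = -(13/43)    [43 ≡ 3 mod 8 ⇒ (2/43) = -1]
  = -(43/13)    [QR: 13 ≡ 1 mod 4, sign kept]
  = -(4/13)    [43 ≡ 4 mod 13]
  = -(1/13)    [13 ≡ 5 mod 8 ⇒ (2/13)^2 = +1]
  = -1    [(1/13) = 1]
The Legendre symbol is -1, so x^2 ≡ -2466 (mod 6803) has no solution.

no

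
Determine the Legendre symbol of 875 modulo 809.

1

Reduce the numerator: 875 ≡ 66 (mod 809), so (875 / 809) = (66 / 809).
Factor out 2: 66 = 2·33. Since 809 ≡ 1 (mod 8), (2 / 809) = +1. Now have (33 / 809).
33 ≡ 1 (mod 4), so quadratic reciprocity gives (33 / 809) = (809 / 33). Reduce: 809 ≡ 17 (mod 33). Now have (17 / 33).
17 ≡ 1 (mod 4), so quadratic reciprocity gives (17 / 33) = (33 / 17). Reduce: 33 ≡ 16 (mod 17). Now have (16 / 17).
Factor out 2: 16 = 2^4. Since 17 ≡ 1 (mod 8), (2 / 17) = +1, and (2 / 17)^4 = +1. Now have (1 / 17).
(1 / 17) = 1. Collecting the sign factors: 1.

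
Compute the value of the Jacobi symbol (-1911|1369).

1

Reduce the numerator: -1911 ≡ 827 (mod 1369), so (-1911|1369) = (827|1369).
1369 ≡ 1 (mod 4), so quadratic reciprocity gives (827|1369) = (1369|827). Reduce: 1369 ≡ 542 (mod 827). Now have (542|827).
Factor out 2: 542 = 2·271. Since 827 ≡ 3 (mod 8), (2|827) = -1. Now have -(271|827).
Both 271 ≡ 3 and 827 ≡ 3 (mod 4), so reciprocity gives (271|827) = -(827|271). Reduce: 827 ≡ 14 (mod 271). Now have (14|271).
Factor out 2: 14 = 2·7. Since 271 ≡ 7 (mod 8), (2|271) = +1. Now have (7|271).
Both 7 ≡ 3 and 271 ≡ 3 (mod 4), so reciprocity gives (7|271) = -(271|7). Reduce: 271 ≡ 5 (mod 7). Now have -(5|7).
5 ≡ 1 (mod 4), so quadratic reciprocity gives (5|7) = (7|5). Reduce: 7 ≡ 2 (mod 5). Now have -(2|5).
Factor out 2: 2 = 2. Since 5 ≡ 5 (mod 8), (2|5) = -1. Now have (1|5).
(1|5) = 1. Collecting the sign factors: 1.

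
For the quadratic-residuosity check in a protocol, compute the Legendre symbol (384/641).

-1

(384/641)
  = (3/641)    [641 ≡ 1 mod 8 ⇒ (2/641)^7 = +1]
  = (641/3)    [QR: 641 ≡ 1 mod 4, sign kept]
  = (2/3)    [641 ≡ 2 mod 3]
  = -(1/3)    [3 ≡ 3 mod 8 ⇒ (2/3) = -1]
  = -1    [(1/3) = 1]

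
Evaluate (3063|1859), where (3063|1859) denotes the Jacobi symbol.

1

Reduce the numerator: 3063 ≡ 1204 (mod 1859), so (3063|1859) = (1204|1859).
Factor out 2: 1204 = 2^2·301. Since 1859 ≡ 3 (mod 8), (2|1859) = -1, and (2|1859)^2 = +1. Now have (301|1859).
301 ≡ 1 (mod 4), so quadratic reciprocity gives (301|1859) = (1859|301). Reduce: 1859 ≡ 53 (mod 301). Now have (53|301).
53 ≡ 1 (mod 4), so quadratic reciprocity gives (53|301) = (301|53). Reduce: 301 ≡ 36 (mod 53). Now have (36|53).
Factor out 2: 36 = 2^2·9. Since 53 ≡ 5 (mod 8), (2|53) = -1, and (2|53)^2 = +1. Now have (9|53).
9 ≡ 1 (mod 4), so quadratic reciprocity gives (9|53) = (53|9). Reduce: 53 ≡ 8 (mod 9). Now have (8|9).
Factor out 2: 8 = 2^3. Since 9 ≡ 1 (mod 8), (2|9) = +1, and (2|9)^3 = +1. Now have (1|9).
(1|9) = 1. Collecting the sign factors: 1.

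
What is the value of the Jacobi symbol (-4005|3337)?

-1

Pull out -1: (-4005|3337) = (-1|3337)·(4005|3337). Since 3337 ≡ 1 (mod 4), (-1|3337) = +1. Now have (4005|3337).
Reduce the numerator: 4005 ≡ 668 (mod 3337), so (4005|3337) = (668|3337).
Factor out 2: 668 = 2^2·167. Since 3337 ≡ 1 (mod 8), (2|3337) = +1, and (2|3337)^2 = +1. Now have (167|3337).
3337 ≡ 1 (mod 4), so quadratic reciprocity gives (167|3337) = (3337|167). Reduce: 3337 ≡ 164 (mod 167). Now have (164|167).
Factor out 2: 164 = 2^2·41. Since 167 ≡ 7 (mod 8), (2|167) = +1, and (2|167)^2 = +1. Now have (41|167).
41 ≡ 1 (mod 4), so quadratic reciprocity gives (41|167) = (167|41). Reduce: 167 ≡ 3 (mod 41). Now have (3|41).
41 ≡ 1 (mod 4), so quadratic reciprocity gives (3|41) = (41|3). Reduce: 41 ≡ 2 (mod 3). Now have (2|3).
Factor out 2: 2 = 2. Since 3 ≡ 3 (mod 8), (2|3) = -1. Now have -(1|3).
(1|3) = 1. Collecting the sign factors: -1.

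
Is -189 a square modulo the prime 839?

Pull out -1: (-189/839) = (-1/839)·(189/839). Since 839 ≡ 3 (mod 4), (-1/839) = -1. Now have -(189/839).
189 ≡ 1 (mod 4), so quadratic reciprocity gives (189/839) = (839/189). Reduce: 839 ≡ 83 (mod 189). Now have -(83/189).
189 ≡ 1 (mod 4), so quadratic reciprocity gives (83/189) = (189/83). Reduce: 189 ≡ 23 (mod 83). Now have -(23/83).
Both 23 ≡ 3 and 83 ≡ 3 (mod 4), so reciprocity gives (23/83) = -(83/23). Reduce: 83 ≡ 14 (mod 23). Now have (14/23).
Factor out 2: 14 = 2·7. Since 23 ≡ 7 (mod 8), (2/23) = +1. Now have (7/23).
Both 7 ≡ 3 and 23 ≡ 3 (mod 4), so reciprocity gives (7/23) = -(23/7). Reduce: 23 ≡ 2 (mod 7). Now have -(2/7).
Factor out 2: 2 = 2. Since 7 ≡ 7 (mod 8), (2/7) = +1. Now have -(1/7).
(1/7) = 1. Collecting the sign factors: -1.
(-189/839) = -1, and 839 is prime, so -189 is not a quadratic residue mod 839.

no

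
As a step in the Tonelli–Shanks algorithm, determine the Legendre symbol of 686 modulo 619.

-1

(686 / 619)
  = (67 / 619)    [686 ≡ 67 mod 619]
  = -(619 / 67)    [QR: both ≡ 3 mod 4, sign flips]
  = -(16 / 67)    [619 ≡ 16 mod 67]
  = -(1 / 67)    [67 ≡ 3 mod 8 ⇒ (2 / 67)^4 = +1]
  = -1    [(1 / 67) = 1]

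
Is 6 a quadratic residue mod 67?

(6|67)
  = -(3|67)    [67 ≡ 3 mod 8 ⇒ (2|67) = -1]
  = (67|3)    [QR: both ≡ 3 mod 4, sign flips]
  = (1|3)    [67 ≡ 1 mod 3]
  = 1    [(1|3) = 1]
(6|67) = 1, and 67 is prime, so 6 is a quadratic residue mod 67.

yes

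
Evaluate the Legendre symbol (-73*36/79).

By multiplicativity, (-73·36/79) = (-73/79)·(36/79).
First factor (-73/79):
(-73/79)
  = (6/79)    [-73 ≡ 6 mod 79]
  = (3/79)    [79 ≡ 7 mod 8 ⇒ (2/79) = +1]
  = -(79/3)    [QR: both ≡ 3 mod 4, sign flips]
  = -(1/3)    [79 ≡ 1 mod 3]
  = -1    [(1/3) = 1]
Second factor (36/79):
(36/79)
  = (9/79)    [79 ≡ 7 mod 8 ⇒ (2/79)^2 = +1]
  = (79/9)    [QR: 9 ≡ 1 mod 4, sign kept]
  = (7/9)    [79 ≡ 7 mod 9]
  = (9/7)    [QR: 9 ≡ 1 mod 4, sign kept]
  = (2/7)    [9 ≡ 2 mod 7]
  = (1/7)    [7 ≡ 7 mod 8 ⇒ (2/7) = +1]
  = 1    [(1/7) = 1]
Product: (-1)·(1) = -1.

-1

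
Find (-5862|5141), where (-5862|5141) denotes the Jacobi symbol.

1

(-5862|5141)
  = (4420|5141)    [-5862 ≡ 4420 mod 5141]
  = (1105|5141)    [5141 ≡ 5 mod 8 ⇒ (2|5141)^2 = +1]
  = (5141|1105)    [QR: 1105 ≡ 1 mod 4, sign kept]
  = (721|1105)    [5141 ≡ 721 mod 1105]
  = (1105|721)    [QR: 721 ≡ 1 mod 4, sign kept]
  = (384|721)    [1105 ≡ 384 mod 721]
  = (3|721)    [721 ≡ 1 mod 8 ⇒ (2|721)^7 = +1]
  = (721|3)    [QR: 721 ≡ 1 mod 4, sign kept]
  = (1|3)    [721 ≡ 1 mod 3]
  = 1    [(1|3) = 1]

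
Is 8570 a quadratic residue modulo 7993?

Reduce the numerator: 8570 ≡ 577 (mod 7993), so (8570/7993) = (577/7993).
577 ≡ 1 (mod 4), so quadratic reciprocity gives (577/7993) = (7993/577). Reduce: 7993 ≡ 492 (mod 577). Now have (492/577).
Factor out 2: 492 = 2^2·123. Since 577 ≡ 1 (mod 8), (2/577) = +1, and (2/577)^2 = +1. Now have (123/577).
577 ≡ 1 (mod 4), so quadratic reciprocity gives (123/577) = (577/123). Reduce: 577 ≡ 85 (mod 123). Now have (85/123).
85 ≡ 1 (mod 4), so quadratic reciprocity gives (85/123) = (123/85). Reduce: 123 ≡ 38 (mod 85). Now have (38/85).
Factor out 2: 38 = 2·19. Since 85 ≡ 5 (mod 8), (2/85) = -1. Now have -(19/85).
85 ≡ 1 (mod 4), so quadratic reciprocity gives (19/85) = (85/19). Reduce: 85 ≡ 9 (mod 19). Now have -(9/19).
9 ≡ 1 (mod 4), so quadratic reciprocity gives (9/19) = (19/9). Reduce: 19 ≡ 1 (mod 9). Now have -(1/9).
(1/9) = 1. Collecting the sign factors: -1.
(8570/7993) = -1, and 7993 is prime, so 8570 is not a quadratic residue mod 7993.

no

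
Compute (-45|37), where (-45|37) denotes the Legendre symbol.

-1

(-45|37)
  = (45|37)    [37 ≡ 1 mod 4 ⇒ (-1|37) = +1]
  = (8|37)    [45 ≡ 8 mod 37]
  = -(1|37)    [37 ≡ 5 mod 8 ⇒ (2|37)^3 = -1]
  = -1    [(1|37) = 1]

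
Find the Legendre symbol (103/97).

1

Reduce the numerator: 103 ≡ 6 (mod 97), so (103/97) = (6/97).
Factor out 2: 6 = 2·3. Since 97 ≡ 1 (mod 8), (2/97) = +1. Now have (3/97).
97 ≡ 1 (mod 4), so quadratic reciprocity gives (3/97) = (97/3). Reduce: 97 ≡ 1 (mod 3). Now have (1/3).
(1/3) = 1. Collecting the sign factors: 1.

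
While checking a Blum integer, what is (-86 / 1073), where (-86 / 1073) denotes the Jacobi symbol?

Pull out -1: (-86 / 1073) = (-1 / 1073)·(86 / 1073). Since 1073 ≡ 1 (mod 4), (-1 / 1073) = +1. Now have (86 / 1073).
Factor out 2: 86 = 2·43. Since 1073 ≡ 1 (mod 8), (2 / 1073) = +1. Now have (43 / 1073).
1073 ≡ 1 (mod 4), so quadratic reciprocity gives (43 / 1073) = (1073 / 43). Reduce: 1073 ≡ 41 (mod 43). Now have (41 / 43).
41 ≡ 1 (mod 4), so quadratic reciprocity gives (41 / 43) = (43 / 41). Reduce: 43 ≡ 2 (mod 41). Now have (2 / 41).
Factor out 2: 2 = 2. Since 41 ≡ 1 (mod 8), (2 / 41) = +1. Now have (1 / 41).
(1 / 41) = 1. Collecting the sign factors: 1.

1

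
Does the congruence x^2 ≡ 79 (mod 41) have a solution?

no

Reduce the numerator: 79 ≡ 38 (mod 41), so (79/41) = (38/41).
Factor out 2: 38 = 2·19. Since 41 ≡ 1 (mod 8), (2/41) = +1. Now have (19/41).
41 ≡ 1 (mod 4), so quadratic reciprocity gives (19/41) = (41/19). Reduce: 41 ≡ 3 (mod 19). Now have (3/19).
Both 3 ≡ 3 and 19 ≡ 3 (mod 4), so reciprocity gives (3/19) = -(19/3). Reduce: 19 ≡ 1 (mod 3). Now have -(1/3).
(1/3) = 1. Collecting the sign factors: -1.
The Legendre symbol is -1, so x^2 ≡ 79 (mod 41) has no solution.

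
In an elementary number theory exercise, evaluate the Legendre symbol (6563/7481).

7481 ≡ 1 (mod 4), so quadratic reciprocity gives (6563/7481) = (7481/6563). Reduce: 7481 ≡ 918 (mod 6563). Now have (918/6563).
Factor out 2: 918 = 2·459. Since 6563 ≡ 3 (mod 8), (2/6563) = -1. Now have -(459/6563).
Both 459 ≡ 3 and 6563 ≡ 3 (mod 4), so reciprocity gives (459/6563) = -(6563/459). Reduce: 6563 ≡ 137 (mod 459). Now have (137/459).
137 ≡ 1 (mod 4), so quadratic reciprocity gives (137/459) = (459/137). Reduce: 459 ≡ 48 (mod 137). Now have (48/137).
Factor out 2: 48 = 2^4·3. Since 137 ≡ 1 (mod 8), (2/137) = +1, and (2/137)^4 = +1. Now have (3/137).
137 ≡ 1 (mod 4), so quadratic reciprocity gives (3/137) = (137/3). Reduce: 137 ≡ 2 (mod 3). Now have (2/3).
Factor out 2: 2 = 2. Since 3 ≡ 3 (mod 8), (2/3) = -1. Now have -(1/3).
(1/3) = 1. Collecting the sign factors: -1.

-1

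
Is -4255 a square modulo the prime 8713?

(-4255/8713)
  = (4458/8713)    [-4255 ≡ 4458 mod 8713]
  = (2229/8713)    [8713 ≡ 1 mod 8 ⇒ (2/8713) = +1]
  = (8713/2229)    [QR: 2229 ≡ 1 mod 4, sign kept]
  = (2026/2229)    [8713 ≡ 2026 mod 2229]
  = -(1013/2229)    [2229 ≡ 5 mod 8 ⇒ (2/2229) = -1]
  = -(2229/1013)    [QR: 1013 ≡ 1 mod 4, sign kept]
  = -(203/1013)    [2229 ≡ 203 mod 1013]
  = -(1013/203)    [QR: 1013 ≡ 1 mod 4, sign kept]
  = -(201/203)    [1013 ≡ 201 mod 203]
  = -(203/201)    [QR: 201 ≡ 1 mod 4, sign kept]
  = -(2/201)    [203 ≡ 2 mod 201]
  = -(1/201)    [201 ≡ 1 mod 8 ⇒ (2/201) = +1]
  = -1    [(1/201) = 1]
(-4255/8713) = -1, and 8713 is prime, so -4255 is not a quadratic residue mod 8713.

no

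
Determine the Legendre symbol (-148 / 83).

-1

Reduce the numerator: -148 ≡ 18 (mod 83), so (-148 / 83) = (18 / 83).
Factor out 2: 18 = 2·9. Since 83 ≡ 3 (mod 8), (2 / 83) = -1. Now have -(9 / 83).
9 ≡ 1 (mod 4), so quadratic reciprocity gives (9 / 83) = (83 / 9). Reduce: 83 ≡ 2 (mod 9). Now have -(2 / 9).
Factor out 2: 2 = 2. Since 9 ≡ 1 (mod 8), (2 / 9) = +1. Now have -(1 / 9).
(1 / 9) = 1. Collecting the sign factors: -1.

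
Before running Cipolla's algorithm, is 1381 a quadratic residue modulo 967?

no

(1381/967)
  = (414/967)    [1381 ≡ 414 mod 967]
  = (207/967)    [967 ≡ 7 mod 8 ⇒ (2/967) = +1]
  = -(967/207)    [QR: both ≡ 3 mod 4, sign flips]
  = -(139/207)    [967 ≡ 139 mod 207]
  = (207/139)    [QR: both ≡ 3 mod 4, sign flips]
  = (68/139)    [207 ≡ 68 mod 139]
  = (17/139)    [139 ≡ 3 mod 8 ⇒ (2/139)^2 = +1]
  = (139/17)    [QR: 17 ≡ 1 mod 4, sign kept]
  = (3/17)    [139 ≡ 3 mod 17]
  = (17/3)    [QR: 17 ≡ 1 mod 4, sign kept]
  = (2/3)    [17 ≡ 2 mod 3]
  = -(1/3)    [3 ≡ 3 mod 8 ⇒ (2/3) = -1]
  = -1    [(1/3) = 1]
The Legendre symbol is -1, so x^2 ≡ 1381 (mod 967) has no solution.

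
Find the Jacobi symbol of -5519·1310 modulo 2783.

-1

By multiplicativity, (-5519·1310|2783) = (-5519|2783)·(1310|2783).
First factor (-5519|2783):
(-5519|2783)
  = (47|2783)    [-5519 ≡ 47 mod 2783]
  = -(2783|47)    [QR: both ≡ 3 mod 4, sign flips]
  = -(10|47)    [2783 ≡ 10 mod 47]
  = -(5|47)    [47 ≡ 7 mod 8 ⇒ (2|47) = +1]
  = -(47|5)    [QR: 5 ≡ 1 mod 4, sign kept]
  = -(2|5)    [47 ≡ 2 mod 5]
  = (1|5)    [5 ≡ 5 mod 8 ⇒ (2|5) = -1]
  = 1    [(1|5) = 1]
Second factor (1310|2783):
(1310|2783)
  = (655|2783)    [2783 ≡ 7 mod 8 ⇒ (2|2783) = +1]
  = -(2783|655)    [QR: both ≡ 3 mod 4, sign flips]
  = -(163|655)    [2783 ≡ 163 mod 655]
  = (655|163)    [QR: both ≡ 3 mod 4, sign flips]
  = (3|163)    [655 ≡ 3 mod 163]
  = -(163|3)    [QR: both ≡ 3 mod 4, sign flips]
  = -(1|3)    [163 ≡ 1 mod 3]
  = -1    [(1|3) = 1]
Product: (1)·(-1) = -1.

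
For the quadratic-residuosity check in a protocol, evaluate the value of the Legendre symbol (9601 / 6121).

-1

Reduce the numerator: 9601 ≡ 3480 (mod 6121), so (9601 / 6121) = (3480 / 6121).
Factor out 2: 3480 = 2^3·435. Since 6121 ≡ 1 (mod 8), (2 / 6121) = +1, and (2 / 6121)^3 = +1. Now have (435 / 6121).
6121 ≡ 1 (mod 4), so quadratic reciprocity gives (435 / 6121) = (6121 / 435). Reduce: 6121 ≡ 31 (mod 435). Now have (31 / 435).
Both 31 ≡ 3 and 435 ≡ 3 (mod 4), so reciprocity gives (31 / 435) = -(435 / 31). Reduce: 435 ≡ 1 (mod 31). Now have -(1 / 31).
(1 / 31) = 1. Collecting the sign factors: -1.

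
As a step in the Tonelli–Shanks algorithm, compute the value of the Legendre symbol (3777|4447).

3777 ≡ 1 (mod 4), so quadratic reciprocity gives (3777|4447) = (4447|3777). Reduce: 4447 ≡ 670 (mod 3777). Now have (670|3777).
Factor out 2: 670 = 2·335. Since 3777 ≡ 1 (mod 8), (2|3777) = +1. Now have (335|3777).
3777 ≡ 1 (mod 4), so quadratic reciprocity gives (335|3777) = (3777|335). Reduce: 3777 ≡ 92 (mod 335). Now have (92|335).
Factor out 2: 92 = 2^2·23. Since 335 ≡ 7 (mod 8), (2|335) = +1, and (2|335)^2 = +1. Now have (23|335).
Both 23 ≡ 3 and 335 ≡ 3 (mod 4), so reciprocity gives (23|335) = -(335|23). Reduce: 335 ≡ 13 (mod 23). Now have -(13|23).
13 ≡ 1 (mod 4), so quadratic reciprocity gives (13|23) = (23|13). Reduce: 23 ≡ 10 (mod 13). Now have -(10|13).
Factor out 2: 10 = 2·5. Since 13 ≡ 5 (mod 8), (2|13) = -1. Now have (5|13).
5 ≡ 1 (mod 4), so quadratic reciprocity gives (5|13) = (13|5). Reduce: 13 ≡ 3 (mod 5). Now have (3|5).
5 ≡ 1 (mod 4), so quadratic reciprocity gives (3|5) = (5|3). Reduce: 5 ≡ 2 (mod 3). Now have (2|3).
Factor out 2: 2 = 2. Since 3 ≡ 3 (mod 8), (2|3) = -1. Now have -(1|3).
(1|3) = 1. Collecting the sign factors: -1.

-1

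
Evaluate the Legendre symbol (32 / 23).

(32 / 23)
  = (9 / 23)    [32 ≡ 9 mod 23]
  = (23 / 9)    [QR: 9 ≡ 1 mod 4, sign kept]
  = (5 / 9)    [23 ≡ 5 mod 9]
  = (9 / 5)    [QR: 5 ≡ 1 mod 4, sign kept]
  = (4 / 5)    [9 ≡ 4 mod 5]
  = (1 / 5)    [5 ≡ 5 mod 8 ⇒ (2 / 5)^2 = +1]
  = 1    [(1 / 5) = 1]

1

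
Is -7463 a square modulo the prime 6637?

no

Pull out -1: (-7463/6637) = (-1/6637)·(7463/6637). Since 6637 ≡ 1 (mod 4), (-1/6637) = +1. Now have (7463/6637).
Reduce the numerator: 7463 ≡ 826 (mod 6637), so (7463/6637) = (826/6637).
Factor out 2: 826 = 2·413. Since 6637 ≡ 5 (mod 8), (2/6637) = -1. Now have -(413/6637).
413 ≡ 1 (mod 4), so quadratic reciprocity gives (413/6637) = (6637/413). Reduce: 6637 ≡ 29 (mod 413). Now have -(29/413).
29 ≡ 1 (mod 4), so quadratic reciprocity gives (29/413) = (413/29). Reduce: 413 ≡ 7 (mod 29). Now have -(7/29).
29 ≡ 1 (mod 4), so quadratic reciprocity gives (7/29) = (29/7). Reduce: 29 ≡ 1 (mod 7). Now have -(1/7).
(1/7) = 1. Collecting the sign factors: -1.
The Legendre symbol is -1, so x^2 ≡ -7463 (mod 6637) has no solution.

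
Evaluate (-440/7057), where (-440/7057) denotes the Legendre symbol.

1

Reduce the numerator: -440 ≡ 6617 (mod 7057), so (-440/7057) = (6617/7057).
6617 ≡ 1 (mod 4), so quadratic reciprocity gives (6617/7057) = (7057/6617). Reduce: 7057 ≡ 440 (mod 6617). Now have (440/6617).
Factor out 2: 440 = 2^3·55. Since 6617 ≡ 1 (mod 8), (2/6617) = +1, and (2/6617)^3 = +1. Now have (55/6617).
6617 ≡ 1 (mod 4), so quadratic reciprocity gives (55/6617) = (6617/55). Reduce: 6617 ≡ 17 (mod 55). Now have (17/55).
17 ≡ 1 (mod 4), so quadratic reciprocity gives (17/55) = (55/17). Reduce: 55 ≡ 4 (mod 17). Now have (4/17).
Factor out 2: 4 = 2^2. Since 17 ≡ 1 (mod 8), (2/17) = +1, and (2/17)^2 = +1. Now have (1/17).
(1/17) = 1. Collecting the sign factors: 1.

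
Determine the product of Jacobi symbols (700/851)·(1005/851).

1

By multiplicativity, (700·1005/851) = (700/851)·(1005/851).
First factor (700/851):
Factor out 2: 700 = 2^2·175. Since 851 ≡ 3 (mod 8), (2/851) = -1, and (2/851)^2 = +1. Now have (175/851).
Both 175 ≡ 3 and 851 ≡ 3 (mod 4), so reciprocity gives (175/851) = -(851/175). Reduce: 851 ≡ 151 (mod 175). Now have -(151/175).
Both 151 ≡ 3 and 175 ≡ 3 (mod 4), so reciprocity gives (151/175) = -(175/151). Reduce: 175 ≡ 24 (mod 151). Now have (24/151).
Factor out 2: 24 = 2^3·3. Since 151 ≡ 7 (mod 8), (2/151) = +1, and (2/151)^3 = +1. Now have (3/151).
Both 3 ≡ 3 and 151 ≡ 3 (mod 4), so reciprocity gives (3/151) = -(151/3). Reduce: 151 ≡ 1 (mod 3). Now have -(1/3).
(1/3) = 1. Collecting the sign factors: -1.
Second factor (1005/851):
Reduce the numerator: 1005 ≡ 154 (mod 851), so (1005/851) = (154/851).
Factor out 2: 154 = 2·77. Since 851 ≡ 3 (mod 8), (2/851) = -1. Now have -(77/851).
77 ≡ 1 (mod 4), so quadratic reciprocity gives (77/851) = (851/77). Reduce: 851 ≡ 4 (mod 77). Now have -(4/77).
Factor out 2: 4 = 2^2. Since 77 ≡ 5 (mod 8), (2/77) = -1, and (2/77)^2 = +1. Now have -(1/77).
(1/77) = 1. Collecting the sign factors: -1.
Product: (-1)·(-1) = 1.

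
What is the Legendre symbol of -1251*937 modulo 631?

-1

By multiplicativity, (-1251·937/631) = (-1251/631)·(937/631).
First factor (-1251/631):
(-1251/631)
  = -(1251/631)    [631 ≡ 3 mod 4 ⇒ (-1/631) = -1]
  = -(620/631)    [1251 ≡ 620 mod 631]
  = -(155/631)    [631 ≡ 7 mod 8 ⇒ (2/631)^2 = +1]
  = (631/155)    [QR: both ≡ 3 mod 4, sign flips]
  = (11/155)    [631 ≡ 11 mod 155]
  = -(155/11)    [QR: both ≡ 3 mod 4, sign flips]
  = -(1/11)    [155 ≡ 1 mod 11]
  = -1    [(1/11) = 1]
Second factor (937/631):
(937/631)
  = (306/631)    [937 ≡ 306 mod 631]
  = (153/631)    [631 ≡ 7 mod 8 ⇒ (2/631) = +1]
  = (631/153)    [QR: 153 ≡ 1 mod 4, sign kept]
  = (19/153)    [631 ≡ 19 mod 153]
  = (153/19)    [QR: 153 ≡ 1 mod 4, sign kept]
  = (1/19)    [153 ≡ 1 mod 19]
  = 1    [(1/19) = 1]
Product: (-1)·(1) = -1.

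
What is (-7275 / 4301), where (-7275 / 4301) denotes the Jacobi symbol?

(-7275 / 4301)
  = (1327 / 4301)    [-7275 ≡ 1327 mod 4301]
  = (4301 / 1327)    [QR: 4301 ≡ 1 mod 4, sign kept]
  = (320 / 1327)    [4301 ≡ 320 mod 1327]
  = (5 / 1327)    [1327 ≡ 7 mod 8 ⇒ (2 / 1327)^6 = +1]
  = (1327 / 5)    [QR: 5 ≡ 1 mod 4, sign kept]
  = (2 / 5)    [1327 ≡ 2 mod 5]
  = -(1 / 5)    [5 ≡ 5 mod 8 ⇒ (2 / 5) = -1]
  = -1    [(1 / 5) = 1]

-1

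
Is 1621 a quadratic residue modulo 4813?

no

(1621|4813)
  = (4813|1621)    [QR: 1621 ≡ 1 mod 4, sign kept]
  = (1571|1621)    [4813 ≡ 1571 mod 1621]
  = (1621|1571)    [QR: 1621 ≡ 1 mod 4, sign kept]
  = (50|1571)    [1621 ≡ 50 mod 1571]
  = -(25|1571)    [1571 ≡ 3 mod 8 ⇒ (2|1571) = -1]
  = -(1571|25)    [QR: 25 ≡ 1 mod 4, sign kept]
  = -(21|25)    [1571 ≡ 21 mod 25]
  = -(25|21)    [QR: 21 ≡ 1 mod 4, sign kept]
  = -(4|21)    [25 ≡ 4 mod 21]
  = -(1|21)    [21 ≡ 5 mod 8 ⇒ (2|21)^2 = +1]
  = -1    [(1|21) = 1]
(1621|4813) = -1, and 4813 is prime, so 1621 is not a quadratic residue mod 4813.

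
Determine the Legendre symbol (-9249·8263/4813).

-1

By multiplicativity, (-9249·8263/4813) = (-9249/4813)·(8263/4813).
First factor (-9249/4813):
(-9249/4813)
  = (9249/4813)    [4813 ≡ 1 mod 4 ⇒ (-1/4813) = +1]
  = (4436/4813)    [9249 ≡ 4436 mod 4813]
  = (1109/4813)    [4813 ≡ 5 mod 8 ⇒ (2/4813)^2 = +1]
  = (4813/1109)    [QR: 1109 ≡ 1 mod 4, sign kept]
  = (377/1109)    [4813 ≡ 377 mod 1109]
  = (1109/377)    [QR: 377 ≡ 1 mod 4, sign kept]
  = (355/377)    [1109 ≡ 355 mod 377]
  = (377/355)    [QR: 377 ≡ 1 mod 4, sign kept]
  = (22/355)    [377 ≡ 22 mod 355]
  = -(11/355)    [355 ≡ 3 mod 8 ⇒ (2/355) = -1]
  = (355/11)    [QR: both ≡ 3 mod 4, sign flips]
  = (3/11)    [355 ≡ 3 mod 11]
  = -(11/3)    [QR: both ≡ 3 mod 4, sign flips]
  = -(2/3)    [11 ≡ 2 mod 3]
  = (1/3)    [3 ≡ 3 mod 8 ⇒ (2/3) = -1]
  = 1    [(1/3) = 1]
Second factor (8263/4813):
(8263/4813)
  = (3450/4813)    [8263 ≡ 3450 mod 4813]
  = -(1725/4813)    [4813 ≡ 5 mod 8 ⇒ (2/4813) = -1]
  = -(4813/1725)    [QR: 1725 ≡ 1 mod 4, sign kept]
  = -(1363/1725)    [4813 ≡ 1363 mod 1725]
  = -(1725/1363)    [QR: 1725 ≡ 1 mod 4, sign kept]
  = -(362/1363)    [1725 ≡ 362 mod 1363]
  = (181/1363)    [1363 ≡ 3 mod 8 ⇒ (2/1363) = -1]
  = (1363/181)    [QR: 181 ≡ 1 mod 4, sign kept]
  = (96/181)    [1363 ≡ 96 mod 181]
  = -(3/181)    [181 ≡ 5 mod 8 ⇒ (2/181)^5 = -1]
  = -(181/3)    [QR: 181 ≡ 1 mod 4, sign kept]
  = -(1/3)    [181 ≡ 1 mod 3]
  = -1    [(1/3) = 1]
Product: (1)·(-1) = -1.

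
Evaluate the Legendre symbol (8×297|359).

By multiplicativity, (8·297|359) = (8|359)·(297|359).
First factor (8|359):
Factor out 2: 8 = 2^3. Since 359 ≡ 7 (mod 8), (2|359) = +1, and (2|359)^3 = +1. Now have (1|359).
(1|359) = 1. Collecting the sign factors: 1.
Second factor (297|359):
297 ≡ 1 (mod 4), so quadratic reciprocity gives (297|359) = (359|297). Reduce: 359 ≡ 62 (mod 297). Now have (62|297).
Factor out 2: 62 = 2·31. Since 297 ≡ 1 (mod 8), (2|297) = +1. Now have (31|297).
297 ≡ 1 (mod 4), so quadratic reciprocity gives (31|297) = (297|31). Reduce: 297 ≡ 18 (mod 31). Now have (18|31).
Factor out 2: 18 = 2·9. Since 31 ≡ 7 (mod 8), (2|31) = +1. Now have (9|31).
9 ≡ 1 (mod 4), so quadratic reciprocity gives (9|31) = (31|9). Reduce: 31 ≡ 4 (mod 9). Now have (4|9).
Factor out 2: 4 = 2^2. Since 9 ≡ 1 (mod 8), (2|9) = +1, and (2|9)^2 = +1. Now have (1|9).
(1|9) = 1. Collecting the sign factors: 1.
Product: (1)·(1) = 1.

1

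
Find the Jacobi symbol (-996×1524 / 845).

By multiplicativity, (-996·1524 / 845) = (-996 / 845)·(1524 / 845).
First factor (-996 / 845):
(-996 / 845)
  = (694 / 845)    [-996 ≡ 694 mod 845]
  = -(347 / 845)    [845 ≡ 5 mod 8 ⇒ (2 / 845) = -1]
  = -(845 / 347)    [QR: 845 ≡ 1 mod 4, sign kept]
  = -(151 / 347)    [845 ≡ 151 mod 347]
  = (347 / 151)    [QR: both ≡ 3 mod 4, sign flips]
  = (45 / 151)    [347 ≡ 45 mod 151]
  = (151 / 45)    [QR: 45 ≡ 1 mod 4, sign kept]
  = (16 / 45)    [151 ≡ 16 mod 45]
  = (1 / 45)    [45 ≡ 5 mod 8 ⇒ (2 / 45)^4 = +1]
  = 1    [(1 / 45) = 1]
Second factor (1524 / 845):
(1524 / 845)
  = (679 / 845)    [1524 ≡ 679 mod 845]
  = (845 / 679)    [QR: 845 ≡ 1 mod 4, sign kept]
  = (166 / 679)    [845 ≡ 166 mod 679]
  = (83 / 679)    [679 ≡ 7 mod 8 ⇒ (2 / 679) = +1]
  = -(679 / 83)    [QR: both ≡ 3 mod 4, sign flips]
  = -(15 / 83)    [679 ≡ 15 mod 83]
  = (83 / 15)    [QR: both ≡ 3 mod 4, sign flips]
  = (8 / 15)    [83 ≡ 8 mod 15]
  = (1 / 15)    [15 ≡ 7 mod 8 ⇒ (2 / 15)^3 = +1]
  = 1    [(1 / 15) = 1]
Product: (1)·(1) = 1.

1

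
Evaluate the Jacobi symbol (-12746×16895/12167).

By multiplicativity, (-12746·16895/12167) = (-12746/12167)·(16895/12167).
First factor (-12746/12167):
(-12746/12167)
  = (11588/12167)    [-12746 ≡ 11588 mod 12167]
  = (2897/12167)    [12167 ≡ 7 mod 8 ⇒ (2/12167)^2 = +1]
  = (12167/2897)    [QR: 2897 ≡ 1 mod 4, sign kept]
  = (579/2897)    [12167 ≡ 579 mod 2897]
  = (2897/579)    [QR: 2897 ≡ 1 mod 4, sign kept]
  = (2/579)    [2897 ≡ 2 mod 579]
  = -(1/579)    [579 ≡ 3 mod 8 ⇒ (2/579) = -1]
  = -1    [(1/579) = 1]
Second factor (16895/12167):
(16895/12167)
  = (4728/12167)    [16895 ≡ 4728 mod 12167]
  = (591/12167)    [12167 ≡ 7 mod 8 ⇒ (2/12167)^3 = +1]
  = -(12167/591)    [QR: both ≡ 3 mod 4, sign flips]
  = -(347/591)    [12167 ≡ 347 mod 591]
  = (591/347)    [QR: both ≡ 3 mod 4, sign flips]
  = (244/347)    [591 ≡ 244 mod 347]
  = (61/347)    [347 ≡ 3 mod 8 ⇒ (2/347)^2 = +1]
  = (347/61)    [QR: 61 ≡ 1 mod 4, sign kept]
  = (42/61)    [347 ≡ 42 mod 61]
  = -(21/61)    [61 ≡ 5 mod 8 ⇒ (2/61) = -1]
  = -(61/21)    [QR: 21 ≡ 1 mod 4, sign kept]
  = -(19/21)    [61 ≡ 19 mod 21]
  = -(21/19)    [QR: 21 ≡ 1 mod 4, sign kept]
  = -(2/19)    [21 ≡ 2 mod 19]
  = (1/19)    [19 ≡ 3 mod 8 ⇒ (2/19) = -1]
  = 1    [(1/19) = 1]
Product: (-1)·(1) = -1.

-1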